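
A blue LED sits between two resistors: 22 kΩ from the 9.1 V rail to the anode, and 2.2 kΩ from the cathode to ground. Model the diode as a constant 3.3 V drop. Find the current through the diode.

The two resistors are in series with the diode, so KVL gives 9.1 = I·22 + 3.3 + I·2.2.
I = (9.1 − 3.3) / (22 + 2.2) kΩ = 5.8 / 24.2 = 0.24 mA.

I ≈ 0.24 mA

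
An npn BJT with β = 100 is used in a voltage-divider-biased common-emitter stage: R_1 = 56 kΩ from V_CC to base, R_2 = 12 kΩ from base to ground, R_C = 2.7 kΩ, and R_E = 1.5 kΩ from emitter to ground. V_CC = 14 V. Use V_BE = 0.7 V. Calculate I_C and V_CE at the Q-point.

Thevenize the base divider: V_Th = V_CC·R_2/(R_1+R_2) = 14×12/68 = 2.47 V, R_Th = R_1‖R_2 = 9.88 kΩ.
Base-emitter loop: V_Th = I_B·R_Th + V_BE + (β+1)I_B·R_E, so I_B = (2.47 − 0.7) / (9.88 + 101×1.5) = 0.011 mA.
I_C = β·I_B = 100×0.011 = 1.1 mA, and I_E = (β+1)I_B = 1.11 mA.
V_CE = V_CC − I_C·R_C − I_E·R_E = 14 − 1.1×2.7 − 1.11×1.5 = 9.38 V.
V_CE = 9.38 V > 0.2 V confirms active-region operation.

I_C ≈ 1.1 mA, V_CE ≈ 9.4 V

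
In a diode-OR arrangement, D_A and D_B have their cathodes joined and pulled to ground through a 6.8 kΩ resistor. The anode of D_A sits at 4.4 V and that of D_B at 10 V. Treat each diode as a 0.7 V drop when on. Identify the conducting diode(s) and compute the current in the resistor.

Assume both conduct. Then node N would need to be at both 4.4−0.7 = 3.7 V and 10−0.7 = 9.3 V, which is impossible.
Assume only D_B conducts: V_N = 10 − 0.7 = 9.3 V, so I_R = 9.3/6.8 = 1.37 mA.
Check D_A: its anode-to-cathode voltage is 4.4 − 9.3 = -4.9 V < 0.7 V, so it is off. The assumption is consistent.

Only D_B conducts; I_R ≈ 1.4 mA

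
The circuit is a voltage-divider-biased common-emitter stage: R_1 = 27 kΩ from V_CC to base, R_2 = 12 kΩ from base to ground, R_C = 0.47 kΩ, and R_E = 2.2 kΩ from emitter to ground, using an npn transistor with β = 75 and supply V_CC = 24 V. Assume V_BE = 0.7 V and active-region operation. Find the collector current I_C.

I_C ≈ 2.9 mA

Thevenize the base divider: V_Th = V_CC·R_2/(R_1+R_2) = 24×12/39 = 7.38 V, R_Th = R_1‖R_2 = 8.31 kΩ.
Base-emitter loop: V_Th = I_B·R_Th + V_BE + (β+1)I_B·R_E, so I_B = (7.38 − 0.7) / (8.31 + 76×2.2) = 0.0381 mA.
I_C = β·I_B = 75×0.0381 = 2.86 mA, and I_E = (β+1)I_B = 2.89 mA.
V_CE = V_CC − I_C·R_C − I_E·R_E = 24 − 2.86×0.47 − 2.89×2.2 = 16.3 V.
V_CE = 16.3 V > 0.2 V confirms active-region operation.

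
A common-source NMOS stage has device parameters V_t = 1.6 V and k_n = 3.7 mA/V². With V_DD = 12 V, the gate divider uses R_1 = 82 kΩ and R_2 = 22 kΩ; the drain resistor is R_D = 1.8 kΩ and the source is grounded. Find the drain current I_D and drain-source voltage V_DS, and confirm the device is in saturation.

I_D ≈ 1.6 mA, V_DS ≈ 9.1 V

V_G = V_DD·R_2/(R_1+R_2) = 12×22/104 = 2.54 V. With the source grounded, V_GS = V_G = 2.54 V.
Assume saturation: I_D = (k_n/2)(V_GS − V_t)² = (3.7/2)×(2.54 − 1.6)² = 1.85×0.938² = 1.63 mA.
V_DS = V_DD − I_D·R_D = 12 − 1.63×1.8 = 9.07 V.
Saturation requires V_DS ≥ V_GS − V_t = 0.938 V; 9.07 ≥ 0.938 ✓.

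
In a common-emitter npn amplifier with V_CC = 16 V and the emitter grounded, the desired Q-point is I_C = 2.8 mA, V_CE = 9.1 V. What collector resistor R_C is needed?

R_C ≈ 2.5 kΩ

Collector loop: V_CC = I_C·R_C + V_CE.
R_C = (V_CC − V_CE)/I_C = (16 − 9.1)/2.8 = 2.46 kΩ.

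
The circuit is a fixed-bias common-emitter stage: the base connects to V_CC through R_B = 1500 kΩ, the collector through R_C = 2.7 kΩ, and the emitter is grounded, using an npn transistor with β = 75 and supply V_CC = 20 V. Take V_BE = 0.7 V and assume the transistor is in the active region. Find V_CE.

V_CE ≈ 17 V

Base loop: V_CC = I_B·R_B + V_BE, so I_B = (20 − 0.7)/1500 kΩ = 0.0129 mA.
In the active region I_C = β·I_B = 75 × 0.0129 = 0.965 mA.
Collector loop: V_CE = V_CC − I_C·R_C = 20 − 0.965×2.7 = 17.4 V.
Since V_CE = 17.4 V > V_CE(sat) ≈ 0.2 V, the transistor is in the active region as assumed.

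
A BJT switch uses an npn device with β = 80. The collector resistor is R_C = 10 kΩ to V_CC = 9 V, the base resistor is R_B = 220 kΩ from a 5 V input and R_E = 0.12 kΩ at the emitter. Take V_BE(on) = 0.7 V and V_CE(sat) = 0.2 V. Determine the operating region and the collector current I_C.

Assume active: I_B = (5 − 0.7)/(220 + 81×0.12) = 0.0187 mA, I_C = β·I_B = 1.5 mA.
Then V_CE = 9 − 1.5×10 − 1.52×0.12 = -6.16 V < 0.2 V — the active assumption fails.
Re-solve with V_CE = 0.2 V. KCL at the emitter: V_E/R_E = (V_BB−0.7−V_E)/R_B + (V_CC−0.2−V_E)/R_C, giving V_E = 0.107 V.
I_C = (V_CC − 0.2 − V_E)/R_C = (8.8 − 0.107)/10 = 0.869 mA.
Check: I_B = (4.3 − 0.107)/220 = 0.0191 mA, and β·I_B = 1.52 mA > I_C, confirming saturation.

saturation; I_C ≈ 0.87 mA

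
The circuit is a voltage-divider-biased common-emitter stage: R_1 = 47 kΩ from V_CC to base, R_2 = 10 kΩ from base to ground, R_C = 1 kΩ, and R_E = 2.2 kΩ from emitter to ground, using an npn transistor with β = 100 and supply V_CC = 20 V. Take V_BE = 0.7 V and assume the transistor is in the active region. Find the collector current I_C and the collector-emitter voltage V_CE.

Thevenize the base divider: V_Th = V_CC·R_2/(R_1+R_2) = 20×10/57 = 3.51 V, R_Th = R_1‖R_2 = 8.25 kΩ.
Base-emitter loop: V_Th = I_B·R_Th + V_BE + (β+1)I_B·R_E, so I_B = (3.51 − 0.7) / (8.25 + 101×2.2) = 0.0122 mA.
I_C = β·I_B = 100×0.0122 = 1.22 mA, and I_E = (β+1)I_B = 1.23 mA.
V_CE = V_CC − I_C·R_C − I_E·R_E = 20 − 1.22×1 − 1.23×2.2 = 16.1 V.
V_CE = 16.1 V > 0.2 V confirms active-region operation.

I_C ≈ 1.2 mA, V_CE ≈ 16 V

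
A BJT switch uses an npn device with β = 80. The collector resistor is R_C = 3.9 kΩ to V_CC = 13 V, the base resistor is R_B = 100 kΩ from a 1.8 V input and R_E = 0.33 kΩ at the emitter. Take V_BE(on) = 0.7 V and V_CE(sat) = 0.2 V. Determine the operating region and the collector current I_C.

Assume active. Base-emitter loop: I_B = (V_BB − V_BE)/(R_B + (β+1)R_E) = (1.8 − 0.7)/(100 + 81×0.33) = 0.00868 mA.
I_C = β·I_B = 80×0.00868 = 0.694 mA.
V_CE = V_CC − I_C·R_C − I_E·R_E = 13 − 0.694×3.9 − 0.703×0.33 = 10.1 V > V_CE(sat), so the active-region assumption holds.

active; I_C ≈ 0.69 mA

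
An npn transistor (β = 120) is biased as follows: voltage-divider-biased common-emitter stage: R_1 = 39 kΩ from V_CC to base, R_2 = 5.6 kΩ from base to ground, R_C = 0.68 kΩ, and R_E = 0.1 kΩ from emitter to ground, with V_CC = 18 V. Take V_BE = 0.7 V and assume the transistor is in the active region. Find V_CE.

V_CE ≈ 9.4 V

Thevenize the base divider: V_Th = V_CC·R_2/(R_1+R_2) = 18×5.6/44.6 = 2.26 V, R_Th = R_1‖R_2 = 4.9 kΩ.
Base-emitter loop: V_Th = I_B·R_Th + V_BE + (β+1)I_B·R_E, so I_B = (2.26 − 0.7) / (4.9 + 121×0.1) = 0.0918 mA.
I_C = β·I_B = 120×0.0918 = 11 mA, and I_E = (β+1)I_B = 11.1 mA.
V_CE = V_CC − I_C·R_C − I_E·R_E = 18 − 11×0.68 − 11.1×0.1 = 9.4 V.
V_CE = 9.4 V > 0.2 V confirms active-region operation.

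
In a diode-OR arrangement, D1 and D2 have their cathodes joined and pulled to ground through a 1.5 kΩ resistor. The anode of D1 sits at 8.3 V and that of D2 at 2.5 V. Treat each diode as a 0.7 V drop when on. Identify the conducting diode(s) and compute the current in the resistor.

Assume both conduct. Then node N would need to be at both 8.3−0.7 = 7.6 V and 2.5−0.7 = 1.8 V, which is impossible.
Assume only D1 conducts: V_N = 8.3 − 0.7 = 7.6 V, so I_R = 7.6/1.5 = 5.07 mA.
Check D2: its anode-to-cathode voltage is 2.5 − 7.6 = -5.1 V < 0.7 V, so it is off. The assumption is consistent.

Only D1 conducts; I_R ≈ 5.1 mA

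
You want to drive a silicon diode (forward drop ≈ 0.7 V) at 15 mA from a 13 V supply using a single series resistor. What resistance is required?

The resistor drops V_S − V_D = 13 − 0.7 = 12.3 V at 15 mA.
R = 12.3 V / 15 mA = 0.82 kΩ.

R ≈ 0.82 kΩ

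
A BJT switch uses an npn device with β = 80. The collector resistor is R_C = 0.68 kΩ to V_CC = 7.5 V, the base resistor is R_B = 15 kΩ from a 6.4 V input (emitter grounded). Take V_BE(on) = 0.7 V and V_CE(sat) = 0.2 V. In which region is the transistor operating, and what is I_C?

Assume active: I_B = (6.4 − 0.7)/15 = 0.38 mA, giving I_C = β·I_B = 30.4 mA.
But then V_CE = 7.5 − 30.4×0.68 = -13.2 V < V_CE(sat) = 0.2 V — impossible in the active region.
So the transistor is saturated. With V_CE = 0.2 V, I_C = (V_CC − 0.2)/R_C = 7.3/0.68 = 10.7 mA.
Check: β·I_B = 30.4 mA > I_C = 10.7 mA, confirming saturation.

saturation; I_C ≈ 11 mA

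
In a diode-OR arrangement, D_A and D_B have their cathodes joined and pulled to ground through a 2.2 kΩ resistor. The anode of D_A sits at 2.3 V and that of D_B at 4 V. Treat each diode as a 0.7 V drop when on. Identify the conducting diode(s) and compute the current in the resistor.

Assume both conduct. Then node N would need to be at both 2.3−0.7 = 1.6 V and 4−0.7 = 3.3 V, which is impossible.
Assume only D_B conducts: V_N = 4 − 0.7 = 3.3 V, so I_R = 3.3/2.2 = 1.5 mA.
Check D_A: its anode-to-cathode voltage is 2.3 − 3.3 = -1 V < 0.7 V, so it is off. The assumption is consistent.

Only D_B conducts; I_R ≈ 1.5 mA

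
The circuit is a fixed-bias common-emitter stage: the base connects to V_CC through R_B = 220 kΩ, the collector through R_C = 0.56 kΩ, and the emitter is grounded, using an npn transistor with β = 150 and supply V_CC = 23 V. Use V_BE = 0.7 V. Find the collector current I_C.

I_C ≈ 15 mA

Base loop: V_CC = I_B·R_B + V_BE, so I_B = (23 − 0.7)/220 kΩ = 0.101 mA.
In the active region I_C = β·I_B = 150 × 0.101 = 15.2 mA.
Collector loop: V_CE = V_CC − I_C·R_C = 23 − 15.2×0.56 = 14.5 V.
Since V_CE = 14.5 V > V_CE(sat) ≈ 0.2 V, the transistor is in the active region as assumed.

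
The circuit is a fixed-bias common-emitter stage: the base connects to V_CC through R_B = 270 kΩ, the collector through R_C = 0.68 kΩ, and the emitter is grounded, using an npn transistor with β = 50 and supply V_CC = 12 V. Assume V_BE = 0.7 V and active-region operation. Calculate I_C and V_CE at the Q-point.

I_C ≈ 2.1 mA, V_CE ≈ 11 V

Base loop: V_CC = I_B·R_B + V_BE, so I_B = (12 − 0.7)/270 kΩ = 0.0419 mA.
In the active region I_C = β·I_B = 50 × 0.0419 = 2.09 mA.
Collector loop: V_CE = V_CC − I_C·R_C = 12 − 2.09×0.68 = 10.6 V.
Since V_CE = 10.6 V > V_CE(sat) ≈ 0.2 V, the transistor is in the active region as assumed.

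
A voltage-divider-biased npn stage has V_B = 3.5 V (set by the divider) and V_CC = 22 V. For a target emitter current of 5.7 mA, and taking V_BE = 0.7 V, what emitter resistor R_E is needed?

V_E = V_B − V_BE = 3.5 − 0.7 = 2.8 V.
R_E = V_E / I_E = 2.8 / 5.7 = 0.491 kΩ.

R_E ≈ 0.49 kΩ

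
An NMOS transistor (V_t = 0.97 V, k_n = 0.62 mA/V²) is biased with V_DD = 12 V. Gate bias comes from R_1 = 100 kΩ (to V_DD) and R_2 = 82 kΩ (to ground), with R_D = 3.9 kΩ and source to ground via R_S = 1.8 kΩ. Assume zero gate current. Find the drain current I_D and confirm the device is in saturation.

I_D ≈ 1.3 mA

V_G = V_DD·R_2/(R_1+R_2) = 12×82/182 = 5.41 V.
Assume saturation: I_D = (k_n/2)(V_GS − V_t)² with V_GS = V_G − I_D·R_S = 5.41 − 1.8·I_D.
Substituting gives 1·I_D² − 5.95·I_D + 6.1 = 0, with roots I_D = 1.32 or 4.61 mA.
The root I_D = 4.61 mA gives V_GS = -2.88 V ≤ V_t, so take I_D = 1.32 mA.
Then V_GS = 3.03 V and V_DS = V_DD − I_D(R_D+R_S) = 12 − 1.32×5.7 = 4.48 V.
Saturation requires V_DS ≥ V_GS − V_t = 2.06 V; 4.48 ≥ 2.06 ✓.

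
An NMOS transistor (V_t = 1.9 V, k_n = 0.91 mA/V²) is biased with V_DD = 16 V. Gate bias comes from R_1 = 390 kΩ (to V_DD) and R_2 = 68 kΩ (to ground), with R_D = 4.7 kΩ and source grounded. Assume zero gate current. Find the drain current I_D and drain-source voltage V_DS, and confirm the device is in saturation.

V_G = V_DD·R_2/(R_1+R_2) = 16×68/458 = 2.38 V. With the source grounded, V_GS = V_G = 2.38 V.
Assume saturation: I_D = (k_n/2)(V_GS − V_t)² = (0.91/2)×(2.38 − 1.9)² = 0.455×0.476² = 0.103 mA.
V_DS = V_DD − I_D·R_D = 16 − 0.103×4.7 = 15.5 V.
Saturation requires V_DS ≥ V_GS − V_t = 0.476 V; 15.5 ≥ 0.476 ✓.

I_D ≈ 0.1 mA, V_DS ≈ 16 V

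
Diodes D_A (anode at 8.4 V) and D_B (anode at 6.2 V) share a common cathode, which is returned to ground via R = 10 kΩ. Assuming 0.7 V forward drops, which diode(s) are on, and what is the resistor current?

Only D_A conducts; I_R ≈ 0.77 mA

Assume both conduct. Then node N would need to be at both 8.4−0.7 = 7.7 V and 6.2−0.7 = 5.5 V, which is impossible.
Assume only D_A conducts: V_N = 8.4 − 0.7 = 7.7 V, so I_R = 7.7/10 = 0.77 mA.
Check D_B: its anode-to-cathode voltage is 6.2 − 7.7 = -1.5 V < 0.7 V, so it is off. The assumption is consistent.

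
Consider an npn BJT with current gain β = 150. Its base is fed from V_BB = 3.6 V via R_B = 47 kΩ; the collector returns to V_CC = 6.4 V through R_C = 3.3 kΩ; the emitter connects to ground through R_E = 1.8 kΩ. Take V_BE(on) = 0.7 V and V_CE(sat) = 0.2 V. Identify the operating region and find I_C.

saturation; I_C ≈ 1.2 mA

Assume active: I_B = (3.6 − 0.7)/(47 + 151×1.8) = 0.0091 mA, I_C = β·I_B = 1.36 mA.
Then V_CE = 6.4 − 1.36×3.3 − 1.37×1.8 = -0.575 V < 0.2 V — the active assumption fails.
Re-solve with V_CE = 0.2 V. KCL at the emitter: V_E/R_E = (V_BB−0.7−V_E)/R_B + (V_CC−0.2−V_E)/R_C, giving V_E = 2.21 V.
I_C = (V_CC − 0.2 − V_E)/R_C = (6.2 − 2.21)/3.3 = 1.21 mA.
Check: I_B = (2.9 − 2.21)/47 = 0.0148 mA, and β·I_B = 2.22 mA > I_C, confirming saturation.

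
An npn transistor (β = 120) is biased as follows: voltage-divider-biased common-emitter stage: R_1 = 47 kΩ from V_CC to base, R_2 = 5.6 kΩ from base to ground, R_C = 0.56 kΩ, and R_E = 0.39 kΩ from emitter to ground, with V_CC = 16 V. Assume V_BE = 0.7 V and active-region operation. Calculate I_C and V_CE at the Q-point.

Thevenize the base divider: V_Th = V_CC·R_2/(R_1+R_2) = 16×5.6/52.6 = 1.7 V, R_Th = R_1‖R_2 = 5 kΩ.
Base-emitter loop: V_Th = I_B·R_Th + V_BE + (β+1)I_B·R_E, so I_B = (1.7 − 0.7) / (5 + 121×0.39) = 0.0192 mA.
I_C = β·I_B = 120×0.0192 = 2.31 mA, and I_E = (β+1)I_B = 2.33 mA.
V_CE = V_CC − I_C·R_C − I_E·R_E = 16 − 2.31×0.56 − 2.33×0.39 = 13.8 V.
V_CE = 13.8 V > 0.2 V confirms active-region operation.

I_C ≈ 2.3 mA, V_CE ≈ 14 V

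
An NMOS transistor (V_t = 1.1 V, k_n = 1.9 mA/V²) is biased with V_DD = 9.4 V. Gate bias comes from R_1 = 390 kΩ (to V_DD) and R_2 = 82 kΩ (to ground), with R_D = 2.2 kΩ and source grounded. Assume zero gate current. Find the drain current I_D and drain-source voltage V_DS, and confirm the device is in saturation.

I_D ≈ 0.27 mA, V_DS ≈ 8.8 V

V_G = V_DD·R_2/(R_1+R_2) = 9.4×82/472 = 1.63 V. With the source grounded, V_GS = V_G = 1.63 V.
Assume saturation: I_D = (k_n/2)(V_GS − V_t)² = (1.9/2)×(1.63 − 1.1)² = 0.95×0.533² = 0.27 mA.
V_DS = V_DD − I_D·R_D = 9.4 − 0.27×2.2 = 8.81 V.
Saturation requires V_DS ≥ V_GS − V_t = 0.533 V; 8.81 ≥ 0.533 ✓.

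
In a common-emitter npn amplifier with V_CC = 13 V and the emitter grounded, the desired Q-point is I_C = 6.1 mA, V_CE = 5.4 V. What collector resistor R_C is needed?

R_C ≈ 1.2 kΩ

Collector loop: V_CC = I_C·R_C + V_CE.
R_C = (V_CC − V_CE)/I_C = (13 − 5.4)/6.1 = 1.25 kΩ.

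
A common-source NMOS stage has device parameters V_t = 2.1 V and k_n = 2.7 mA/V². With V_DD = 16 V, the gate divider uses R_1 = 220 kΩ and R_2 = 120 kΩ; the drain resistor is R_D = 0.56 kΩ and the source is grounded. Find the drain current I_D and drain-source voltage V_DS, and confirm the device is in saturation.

I_D ≈ 17 mA, V_DS ≈ 6.5 V

V_G = V_DD·R_2/(R_1+R_2) = 16×120/340 = 5.65 V. With the source grounded, V_GS = V_G = 5.65 V.
Assume saturation: I_D = (k_n/2)(V_GS − V_t)² = (2.7/2)×(5.65 − 2.1)² = 1.35×3.55² = 17 mA.
V_DS = V_DD − I_D·R_D = 16 − 17×0.56 = 6.49 V.
Saturation requires V_DS ≥ V_GS − V_t = 3.55 V; 6.49 ≥ 3.55 ✓.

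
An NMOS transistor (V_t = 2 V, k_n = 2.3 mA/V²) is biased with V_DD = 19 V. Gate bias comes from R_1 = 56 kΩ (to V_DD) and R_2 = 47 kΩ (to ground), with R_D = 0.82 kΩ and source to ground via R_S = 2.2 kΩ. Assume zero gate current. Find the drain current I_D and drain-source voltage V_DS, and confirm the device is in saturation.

V_G = V_DD·R_2/(R_1+R_2) = 19×47/103 = 8.67 V.
Assume saturation: I_D = (k_n/2)(V_GS − V_t)² with V_GS = V_G − I_D·R_S = 8.67 − 2.2·I_D.
Substituting gives 5.57·I_D² − 34.7·I_D + 51.2 = 0, with roots I_D = 2.38 or 3.87 mA.
The root I_D = 3.87 mA gives V_GS = 0.167 V ≤ V_t, so take I_D = 2.38 mA.
Then V_GS = 3.44 V and V_DS = V_DD − I_D(R_D+R_S) = 19 − 2.38×3.02 = 11.8 V.
Saturation requires V_DS ≥ V_GS − V_t = 1.44 V; 11.8 ≥ 1.44 ✓.

I_D ≈ 2.4 mA, V_DS ≈ 12 V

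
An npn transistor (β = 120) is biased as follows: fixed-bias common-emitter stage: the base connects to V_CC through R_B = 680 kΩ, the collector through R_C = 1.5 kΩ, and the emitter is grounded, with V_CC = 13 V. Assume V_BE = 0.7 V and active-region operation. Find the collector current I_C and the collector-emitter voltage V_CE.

I_C ≈ 2.2 mA, V_CE ≈ 9.7 V

Base loop: V_CC = I_B·R_B + V_BE, so I_B = (13 − 0.7)/680 kΩ = 0.0181 mA.
In the active region I_C = β·I_B = 120 × 0.0181 = 2.17 mA.
Collector loop: V_CE = V_CC − I_C·R_C = 13 − 2.17×1.5 = 9.74 V.
Since V_CE = 9.74 V > V_CE(sat) ≈ 0.2 V, the transistor is in the active region as assumed.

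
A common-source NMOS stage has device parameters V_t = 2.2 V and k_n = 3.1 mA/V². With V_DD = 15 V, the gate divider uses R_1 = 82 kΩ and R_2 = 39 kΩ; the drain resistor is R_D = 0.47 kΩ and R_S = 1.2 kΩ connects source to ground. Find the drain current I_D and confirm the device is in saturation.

I_D ≈ 1.4 mA

V_G = V_DD·R_2/(R_1+R_2) = 15×39/121 = 4.83 V.
Assume saturation: I_D = (k_n/2)(V_GS − V_t)² with V_GS = V_G − I_D·R_S = 4.83 − 1.2·I_D.
Substituting gives 2.23·I_D² − 10.8·I_D + 10.8 = 0, with roots I_D = 1.4 or 3.44 mA.
The root I_D = 3.44 mA gives V_GS = 0.711 V ≤ V_t, so take I_D = 1.4 mA.
Then V_GS = 3.15 V and V_DS = V_DD − I_D(R_D+R_S) = 15 − 1.4×1.67 = 12.7 V.
Saturation requires V_DS ≥ V_GS − V_t = 0.951 V; 12.7 ≥ 0.951 ✓.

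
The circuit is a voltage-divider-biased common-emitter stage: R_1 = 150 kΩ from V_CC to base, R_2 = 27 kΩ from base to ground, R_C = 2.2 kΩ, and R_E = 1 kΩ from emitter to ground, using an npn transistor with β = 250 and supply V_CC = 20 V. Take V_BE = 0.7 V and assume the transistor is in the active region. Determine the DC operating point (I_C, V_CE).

Thevenize the base divider: V_Th = V_CC·R_2/(R_1+R_2) = 20×27/177 = 3.05 V, R_Th = R_1‖R_2 = 22.9 kΩ.
Base-emitter loop: V_Th = I_B·R_Th + V_BE + (β+1)I_B·R_E, so I_B = (3.05 − 0.7) / (22.9 + 251×1) = 0.00858 mA.
I_C = β·I_B = 250×0.00858 = 2.15 mA, and I_E = (β+1)I_B = 2.15 mA.
V_CE = V_CC − I_C·R_C − I_E·R_E = 20 − 2.15×2.2 − 2.15×1 = 13.1 V.
V_CE = 13.1 V > 0.2 V confirms active-region operation.

I_C ≈ 2.1 mA, V_CE ≈ 13 V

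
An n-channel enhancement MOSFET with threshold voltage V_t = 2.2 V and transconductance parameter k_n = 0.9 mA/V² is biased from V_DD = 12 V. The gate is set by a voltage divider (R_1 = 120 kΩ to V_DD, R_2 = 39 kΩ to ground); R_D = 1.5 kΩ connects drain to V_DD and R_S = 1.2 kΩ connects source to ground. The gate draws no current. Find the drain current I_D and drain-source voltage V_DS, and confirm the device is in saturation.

V_G = V_DD·R_2/(R_1+R_2) = 12×39/159 = 2.94 V.
Assume saturation: I_D = (k_n/2)(V_GS − V_t)² with V_GS = V_G − I_D·R_S = 2.94 − 1.2·I_D.
Substituting gives 0.648·I_D² − 1.8·I_D + 0.249 = 0, with roots I_D = 0.146 or 2.64 mA.
The root I_D = 2.64 mA gives V_GS = -0.221 V ≤ V_t, so take I_D = 0.146 mA.
Then V_GS = 2.77 V and V_DS = V_DD − I_D(R_D+R_S) = 12 − 0.146×2.7 = 11.6 V.
Saturation requires V_DS ≥ V_GS − V_t = 0.569 V; 11.6 ≥ 0.569 ✓.

I_D ≈ 0.15 mA, V_DS ≈ 12 V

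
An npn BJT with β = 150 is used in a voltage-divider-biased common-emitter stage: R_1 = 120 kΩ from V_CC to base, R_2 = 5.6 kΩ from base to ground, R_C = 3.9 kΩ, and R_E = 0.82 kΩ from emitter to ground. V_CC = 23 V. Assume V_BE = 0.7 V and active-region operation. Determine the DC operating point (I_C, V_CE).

Thevenize the base divider: V_Th = V_CC·R_2/(R_1+R_2) = 23×5.6/126 = 1.03 V, R_Th = R_1‖R_2 = 5.35 kΩ.
Base-emitter loop: V_Th = I_B·R_Th + V_BE + (β+1)I_B·R_E, so I_B = (1.03 − 0.7) / (5.35 + 151×0.82) = 0.00252 mA.
I_C = β·I_B = 150×0.00252 = 0.378 mA, and I_E = (β+1)I_B = 0.38 mA.
V_CE = V_CC − I_C·R_C − I_E·R_E = 23 − 0.378×3.9 − 0.38×0.82 = 21.2 V.
V_CE = 21.2 V > 0.2 V confirms active-region operation.

I_C ≈ 0.38 mA, V_CE ≈ 21 V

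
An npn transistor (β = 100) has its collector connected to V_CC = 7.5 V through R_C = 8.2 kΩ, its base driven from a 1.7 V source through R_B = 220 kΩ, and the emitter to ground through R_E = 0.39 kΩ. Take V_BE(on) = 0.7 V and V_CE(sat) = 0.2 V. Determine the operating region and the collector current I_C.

active; I_C ≈ 0.39 mA

Assume active. Base-emitter loop: I_B = (V_BB − V_BE)/(R_B + (β+1)R_E) = (1.7 − 0.7)/(220 + 101×0.39) = 0.00386 mA.
I_C = β·I_B = 100×0.00386 = 0.386 mA.
V_CE = V_CC − I_C·R_C − I_E·R_E = 7.5 − 0.386×8.2 − 0.389×0.39 = 4.19 V > V_CE(sat), so the active-region assumption holds.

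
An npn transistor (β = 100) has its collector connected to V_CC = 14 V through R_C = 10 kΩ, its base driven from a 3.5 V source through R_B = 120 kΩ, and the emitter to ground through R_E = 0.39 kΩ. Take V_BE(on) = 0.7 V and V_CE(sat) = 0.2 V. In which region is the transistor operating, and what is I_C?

Assume active: I_B = (3.5 − 0.7)/(120 + 101×0.39) = 0.0176 mA, I_C = β·I_B = 1.76 mA.
Then V_CE = 14 − 1.76×10 − 1.77×0.39 = -4.26 V < 0.2 V — the active assumption fails.
Re-solve with V_CE = 0.2 V. KCL at the emitter: V_E/R_E = (V_BB−0.7−V_E)/R_B + (V_CC−0.2−V_E)/R_C, giving V_E = 0.525 V.
I_C = (V_CC − 0.2 − V_E)/R_C = (13.8 − 0.525)/10 = 1.33 mA.
Check: I_B = (2.8 − 0.525)/120 = 0.019 mA, and β·I_B = 1.9 mA > I_C, confirming saturation.

saturation; I_C ≈ 1.3 mA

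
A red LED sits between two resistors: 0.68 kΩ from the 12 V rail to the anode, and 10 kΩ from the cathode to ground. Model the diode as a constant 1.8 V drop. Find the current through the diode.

The two resistors are in series with the diode, so KVL gives 12 = I·0.68 + 1.8 + I·10.
I = (12 − 1.8) / (0.68 + 10) kΩ = 10.2 / 10.7 = 0.955 mA.

I ≈ 0.96 mA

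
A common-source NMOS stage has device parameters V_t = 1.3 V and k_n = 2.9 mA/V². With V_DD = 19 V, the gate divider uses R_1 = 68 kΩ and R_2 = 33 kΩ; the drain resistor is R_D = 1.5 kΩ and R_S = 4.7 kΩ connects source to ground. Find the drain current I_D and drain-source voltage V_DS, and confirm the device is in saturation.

V_G = V_DD·R_2/(R_1+R_2) = 19×33/101 = 6.21 V.
Assume saturation: I_D = (k_n/2)(V_GS − V_t)² with V_GS = V_G − I_D·R_S = 6.21 − 4.7·I_D.
Substituting gives 32·I_D² − 67.9·I_D + 34.9 = 0, with roots I_D = 0.879 or 1.24 mA.
The root I_D = 1.24 mA gives V_GS = 0.375 V ≤ V_t, so take I_D = 0.879 mA.
Then V_GS = 2.08 V and V_DS = V_DD − I_D(R_D+R_S) = 19 − 0.879×6.2 = 13.6 V.
Saturation requires V_DS ≥ V_GS − V_t = 0.778 V; 13.6 ≥ 0.778 ✓.

I_D ≈ 0.88 mA, V_DS ≈ 14 V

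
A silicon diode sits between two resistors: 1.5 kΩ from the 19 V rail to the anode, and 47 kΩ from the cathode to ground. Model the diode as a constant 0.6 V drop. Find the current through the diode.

I ≈ 0.38 mA

The two resistors are in series with the diode, so KVL gives 19 = I·1.5 + 0.6 + I·47.
I = (19 − 0.6) / (1.5 + 47) kΩ = 18.4 / 48.5 = 0.379 mA.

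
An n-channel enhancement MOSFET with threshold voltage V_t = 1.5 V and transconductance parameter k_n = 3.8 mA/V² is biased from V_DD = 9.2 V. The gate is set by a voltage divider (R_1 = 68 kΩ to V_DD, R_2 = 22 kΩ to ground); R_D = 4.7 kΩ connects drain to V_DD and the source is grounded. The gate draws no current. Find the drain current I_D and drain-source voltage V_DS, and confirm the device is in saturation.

I_D ≈ 1.1 mA, V_DS ≈ 4.2 V

V_G = V_DD·R_2/(R_1+R_2) = 9.2×22/90 = 2.25 V. With the source grounded, V_GS = V_G = 2.25 V.
Assume saturation: I_D = (k_n/2)(V_GS − V_t)² = (3.8/2)×(2.25 − 1.5)² = 1.9×0.749² = 1.07 mA.
V_DS = V_DD − I_D·R_D = 9.2 − 1.07×4.7 = 4.19 V.
Saturation requires V_DS ≥ V_GS − V_t = 0.749 V; 4.19 ≥ 0.749 ✓.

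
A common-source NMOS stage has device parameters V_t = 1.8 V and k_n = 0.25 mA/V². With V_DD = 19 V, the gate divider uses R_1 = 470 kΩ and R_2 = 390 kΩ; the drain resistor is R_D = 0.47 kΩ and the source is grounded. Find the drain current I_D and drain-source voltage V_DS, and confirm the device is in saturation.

V_G = V_DD·R_2/(R_1+R_2) = 19×390/860 = 8.62 V. With the source grounded, V_GS = V_G = 8.62 V.
Assume saturation: I_D = (k_n/2)(V_GS − V_t)² = (0.25/2)×(8.62 − 1.8)² = 0.125×6.82² = 5.81 mA.
V_DS = V_DD − I_D·R_D = 19 − 5.81×0.47 = 16.3 V.
Saturation requires V_DS ≥ V_GS − V_t = 6.82 V; 16.3 ≥ 6.82 ✓.

I_D ≈ 5.8 mA, V_DS ≈ 16 V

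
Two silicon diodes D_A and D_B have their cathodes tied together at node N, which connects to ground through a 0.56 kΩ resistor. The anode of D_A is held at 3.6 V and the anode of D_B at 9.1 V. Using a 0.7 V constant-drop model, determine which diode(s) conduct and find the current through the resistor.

Only D_B conducts; I_R ≈ 15 mA

Assume both conduct. Then node N would need to be at both 3.6−0.7 = 2.9 V and 9.1−0.7 = 8.4 V, which is impossible.
Assume only D_B conducts: V_N = 9.1 − 0.7 = 8.4 V, so I_R = 8.4/0.56 = 15 mA.
Check D_A: its anode-to-cathode voltage is 3.6 − 8.4 = -4.8 V < 0.7 V, so it is off. The assumption is consistent.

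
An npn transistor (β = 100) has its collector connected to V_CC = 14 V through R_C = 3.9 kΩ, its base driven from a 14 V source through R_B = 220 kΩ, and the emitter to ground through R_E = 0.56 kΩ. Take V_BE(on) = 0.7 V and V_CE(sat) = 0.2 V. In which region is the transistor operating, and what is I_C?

saturation; I_C ≈ 3.1 mA

Assume active: I_B = (14 − 0.7)/(220 + 101×0.56) = 0.0481 mA, I_C = β·I_B = 4.81 mA.
Then V_CE = 14 − 4.81×3.9 − 4.86×0.56 = -7.48 V < 0.2 V — the active assumption fails.
Re-solve with V_CE = 0.2 V. KCL at the emitter: V_E/R_E = (V_BB−0.7−V_E)/R_B + (V_CC−0.2−V_E)/R_C, giving V_E = 1.76 V.
I_C = (V_CC − 0.2 − V_E)/R_C = (13.8 − 1.76)/3.9 = 3.09 mA.
Check: I_B = (13.3 − 1.76)/220 = 0.0525 mA, and β·I_B = 5.25 mA > I_C, confirming saturation.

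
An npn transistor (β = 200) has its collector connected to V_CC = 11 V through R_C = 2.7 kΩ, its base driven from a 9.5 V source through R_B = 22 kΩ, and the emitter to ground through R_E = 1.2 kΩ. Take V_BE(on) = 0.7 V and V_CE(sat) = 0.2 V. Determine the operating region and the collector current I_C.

saturation; I_C ≈ 2.7 mA

Assume active: I_B = (9.5 − 0.7)/(22 + 201×1.2) = 0.0334 mA, I_C = β·I_B = 6.69 mA.
Then V_CE = 11 − 6.69×2.7 − 6.72×1.2 = -15.1 V < 0.2 V — the active assumption fails.
Re-solve with V_CE = 0.2 V. KCL at the emitter: V_E/R_E = (V_BB−0.7−V_E)/R_B + (V_CC−0.2−V_E)/R_C, giving V_E = 3.52 V.
I_C = (V_CC − 0.2 − V_E)/R_C = (10.8 − 3.52)/2.7 = 2.7 mA.
Check: I_B = (8.8 − 3.52)/22 = 0.24 mA, and β·I_B = 48 mA > I_C, confirming saturation.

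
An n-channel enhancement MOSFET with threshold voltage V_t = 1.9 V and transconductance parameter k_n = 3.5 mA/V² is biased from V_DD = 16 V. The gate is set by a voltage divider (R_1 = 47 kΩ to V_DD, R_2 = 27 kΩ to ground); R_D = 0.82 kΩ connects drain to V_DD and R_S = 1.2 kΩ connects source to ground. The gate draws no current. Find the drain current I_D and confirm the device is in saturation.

I_D ≈ 2.3 mA

V_G = V_DD·R_2/(R_1+R_2) = 16×27/74 = 5.84 V.
Assume saturation: I_D = (k_n/2)(V_GS − V_t)² with V_GS = V_G − I_D·R_S = 5.84 − 1.2·I_D.
Substituting gives 2.52·I_D² − 17.5·I_D + 27.1 = 0, with roots I_D = 2.32 or 4.64 mA.
The root I_D = 4.64 mA gives V_GS = 0.272 V ≤ V_t, so take I_D = 2.32 mA.
Then V_GS = 3.05 V and V_DS = V_DD − I_D(R_D+R_S) = 16 − 2.32×2.02 = 11.3 V.
Saturation requires V_DS ≥ V_GS − V_t = 1.15 V; 11.3 ≥ 1.15 ✓.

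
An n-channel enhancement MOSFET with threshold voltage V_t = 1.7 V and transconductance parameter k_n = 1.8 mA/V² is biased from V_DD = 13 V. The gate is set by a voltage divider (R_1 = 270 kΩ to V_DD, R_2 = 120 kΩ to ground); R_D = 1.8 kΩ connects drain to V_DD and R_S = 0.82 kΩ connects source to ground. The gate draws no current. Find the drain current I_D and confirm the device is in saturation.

I_D ≈ 1.3 mA

V_G = V_DD·R_2/(R_1+R_2) = 13×120/390 = 4 V.
Assume saturation: I_D = (k_n/2)(V_GS − V_t)² with V_GS = V_G − I_D·R_S = 4 − 0.82·I_D.
Substituting gives 0.605·I_D² − 4.39·I_D + 4.76 = 0, with roots I_D = 1.33 or 5.94 mA.
The root I_D = 5.94 mA gives V_GS = -0.868 V ≤ V_t, so take I_D = 1.33 mA.
Then V_GS = 2.91 V and V_DS = V_DD − I_D(R_D+R_S) = 13 − 1.33×2.62 = 9.53 V.
Saturation requires V_DS ≥ V_GS − V_t = 1.21 V; 9.53 ≥ 1.21 ✓.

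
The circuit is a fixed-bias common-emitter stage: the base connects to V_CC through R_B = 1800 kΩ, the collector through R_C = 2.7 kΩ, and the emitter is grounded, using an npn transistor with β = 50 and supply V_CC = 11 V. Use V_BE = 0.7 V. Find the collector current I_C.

Base loop: V_CC = I_B·R_B + V_BE, so I_B = (11 − 0.7)/1800 kΩ = 0.00572 mA.
In the active region I_C = β·I_B = 50 × 0.00572 = 0.286 mA.
Collector loop: V_CE = V_CC − I_C·R_C = 11 − 0.286×2.7 = 10.2 V.
Since V_CE = 10.2 V > V_CE(sat) ≈ 0.2 V, the transistor is in the active region as assumed.

I_C ≈ 0.29 mA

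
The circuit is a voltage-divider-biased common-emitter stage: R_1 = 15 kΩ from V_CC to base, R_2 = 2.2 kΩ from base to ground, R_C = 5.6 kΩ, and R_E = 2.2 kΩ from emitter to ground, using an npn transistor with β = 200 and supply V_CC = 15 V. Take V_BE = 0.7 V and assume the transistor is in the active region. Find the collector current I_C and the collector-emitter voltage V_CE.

Thevenize the base divider: V_Th = V_CC·R_2/(R_1+R_2) = 15×2.2/17.2 = 1.92 V, R_Th = R_1‖R_2 = 1.92 kΩ.
Base-emitter loop: V_Th = I_B·R_Th + V_BE + (β+1)I_B·R_E, so I_B = (1.92 − 0.7) / (1.92 + 201×2.2) = 0.00274 mA.
I_C = β·I_B = 200×0.00274 = 0.549 mA, and I_E = (β+1)I_B = 0.552 mA.
V_CE = V_CC − I_C·R_C − I_E·R_E = 15 − 0.549×5.6 − 0.552×2.2 = 10.7 V.
V_CE = 10.7 V > 0.2 V confirms active-region operation.

I_C ≈ 0.55 mA, V_CE ≈ 11 V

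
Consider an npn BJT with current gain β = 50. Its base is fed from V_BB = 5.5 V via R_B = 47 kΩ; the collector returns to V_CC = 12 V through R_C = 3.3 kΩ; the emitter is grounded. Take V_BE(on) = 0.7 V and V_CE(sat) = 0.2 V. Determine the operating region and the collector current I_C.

Assume active: I_B = (5.5 − 0.7)/47 = 0.102 mA, giving I_C = β·I_B = 5.11 mA.
But then V_CE = 12 − 5.11×3.3 = -4.85 V < V_CE(sat) = 0.2 V — impossible in the active region.
So the transistor is saturated. With V_CE = 0.2 V, I_C = (V_CC − 0.2)/R_C = 11.8/3.3 = 3.58 mA.
Check: β·I_B = 5.11 mA > I_C = 3.58 mA, confirming saturation.

saturation; I_C ≈ 3.6 mA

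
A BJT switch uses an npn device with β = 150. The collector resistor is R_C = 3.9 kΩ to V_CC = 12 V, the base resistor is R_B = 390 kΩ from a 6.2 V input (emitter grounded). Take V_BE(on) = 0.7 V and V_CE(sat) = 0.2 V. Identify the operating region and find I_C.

active; I_C ≈ 2.1 mA

Assume active. Base-emitter loop: I_B = (V_BB − V_BE)/R_B = (6.2 − 0.7)/390 = 0.0141 mA.
I_C = β·I_B = 150×0.0141 = 2.12 mA.
V_CE = V_CC − I_C·R_C = 12 − 2.12×3.9 = 3.75 V > V_CE(sat), so the active-region assumption holds.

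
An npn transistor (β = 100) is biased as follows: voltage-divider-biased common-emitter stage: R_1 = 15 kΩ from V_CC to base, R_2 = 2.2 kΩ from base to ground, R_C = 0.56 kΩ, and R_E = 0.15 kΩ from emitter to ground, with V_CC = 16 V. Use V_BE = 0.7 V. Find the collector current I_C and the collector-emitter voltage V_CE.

Thevenize the base divider: V_Th = V_CC·R_2/(R_1+R_2) = 16×2.2/17.2 = 2.05 V, R_Th = R_1‖R_2 = 1.92 kΩ.
Base-emitter loop: V_Th = I_B·R_Th + V_BE + (β+1)I_B·R_E, so I_B = (2.05 − 0.7) / (1.92 + 101×0.15) = 0.0789 mA.
I_C = β·I_B = 100×0.0789 = 7.89 mA, and I_E = (β+1)I_B = 7.97 mA.
V_CE = V_CC − I_C·R_C − I_E·R_E = 16 − 7.89×0.56 − 7.97×0.15 = 10.4 V.
V_CE = 10.4 V > 0.2 V confirms active-region operation.

I_C ≈ 7.9 mA, V_CE ≈ 10 V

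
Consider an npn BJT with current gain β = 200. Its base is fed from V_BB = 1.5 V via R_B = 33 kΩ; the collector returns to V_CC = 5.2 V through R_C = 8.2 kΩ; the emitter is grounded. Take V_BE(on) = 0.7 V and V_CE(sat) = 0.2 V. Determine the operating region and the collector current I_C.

Assume active: I_B = (1.5 − 0.7)/33 = 0.0242 mA, giving I_C = β·I_B = 4.85 mA.
But then V_CE = 5.2 − 4.85×8.2 = -34.6 V < V_CE(sat) = 0.2 V — impossible in the active region.
So the transistor is saturated. With V_CE = 0.2 V, I_C = (V_CC − 0.2)/R_C = 5/8.2 = 0.61 mA.
Check: β·I_B = 4.85 mA > I_C = 0.61 mA, confirming saturation.

saturation; I_C ≈ 0.61 mA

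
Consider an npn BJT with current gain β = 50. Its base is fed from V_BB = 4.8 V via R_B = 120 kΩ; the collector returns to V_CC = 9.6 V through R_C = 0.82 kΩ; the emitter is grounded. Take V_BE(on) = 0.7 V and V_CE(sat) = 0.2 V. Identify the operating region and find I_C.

active; I_C ≈ 1.7 mA

Assume active. Base-emitter loop: I_B = (V_BB − V_BE)/R_B = (4.8 − 0.7)/120 = 0.0342 mA.
I_C = β·I_B = 50×0.0342 = 1.71 mA.
V_CE = V_CC − I_C·R_C = 9.6 − 1.71×0.82 = 8.2 V > V_CE(sat), so the active-region assumption holds.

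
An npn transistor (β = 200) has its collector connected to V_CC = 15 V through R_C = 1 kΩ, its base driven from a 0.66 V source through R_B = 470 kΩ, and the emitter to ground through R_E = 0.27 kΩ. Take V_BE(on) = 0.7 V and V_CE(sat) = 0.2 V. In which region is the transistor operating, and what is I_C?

V_BB = 0.66 V ≤ V_BE(on) = 0.7 V, so the base-emitter junction is not forward biased.
The transistor is in cutoff: I_B = I_C = 0.

cutoff; I_C ≈ 0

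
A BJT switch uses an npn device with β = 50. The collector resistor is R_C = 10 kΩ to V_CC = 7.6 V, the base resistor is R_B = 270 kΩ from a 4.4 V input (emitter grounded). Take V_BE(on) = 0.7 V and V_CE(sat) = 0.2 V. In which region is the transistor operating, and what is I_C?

active; I_C ≈ 0.69 mA

Assume active. Base-emitter loop: I_B = (V_BB − V_BE)/R_B = (4.4 − 0.7)/270 = 0.0137 mA.
I_C = β·I_B = 50×0.0137 = 0.685 mA.
V_CE = V_CC − I_C·R_C = 7.6 − 0.685×10 = 0.748 V > V_CE(sat), so the active-region assumption holds.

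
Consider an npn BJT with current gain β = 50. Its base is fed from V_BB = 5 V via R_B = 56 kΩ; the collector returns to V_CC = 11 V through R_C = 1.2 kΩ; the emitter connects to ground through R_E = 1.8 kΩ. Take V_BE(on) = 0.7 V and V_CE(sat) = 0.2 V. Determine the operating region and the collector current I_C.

active; I_C ≈ 1.5 mA

Assume active. Base-emitter loop: I_B = (V_BB − V_BE)/(R_B + (β+1)R_E) = (5 − 0.7)/(56 + 51×1.8) = 0.0291 mA.
I_C = β·I_B = 50×0.0291 = 1.45 mA.
V_CE = V_CC − I_C·R_C − I_E·R_E = 11 − 1.45×1.2 − 1.48×1.8 = 6.58 V > V_CE(sat), so the active-region assumption holds.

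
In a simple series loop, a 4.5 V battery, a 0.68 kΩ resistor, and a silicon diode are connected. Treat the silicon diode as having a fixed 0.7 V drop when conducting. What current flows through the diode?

I ≈ 5.6 mA

KVL around the loop: 4.5 = V_D + I·R = 0.7 + I × 0.68 kΩ.
So I = (4.5 − 0.7) / 0.68 kΩ = 3.8 / 0.68 = 5.59 mA.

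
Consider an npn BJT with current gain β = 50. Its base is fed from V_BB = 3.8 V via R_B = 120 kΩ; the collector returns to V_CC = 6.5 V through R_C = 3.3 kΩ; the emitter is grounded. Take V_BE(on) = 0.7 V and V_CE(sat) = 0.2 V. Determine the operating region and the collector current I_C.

active; I_C ≈ 1.3 mA

Assume active. Base-emitter loop: I_B = (V_BB − V_BE)/R_B = (3.8 − 0.7)/120 = 0.0258 mA.
I_C = β·I_B = 50×0.0258 = 1.29 mA.
V_CE = V_CC − I_C·R_C = 6.5 − 1.29×3.3 = 2.24 V > V_CE(sat), so the active-region assumption holds.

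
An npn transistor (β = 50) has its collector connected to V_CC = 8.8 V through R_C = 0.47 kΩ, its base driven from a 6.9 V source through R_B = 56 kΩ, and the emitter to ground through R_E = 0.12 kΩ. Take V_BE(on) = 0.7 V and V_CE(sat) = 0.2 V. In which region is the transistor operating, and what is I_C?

Assume active. Base-emitter loop: I_B = (V_BB − V_BE)/(R_B + (β+1)R_E) = (6.9 − 0.7)/(56 + 51×0.12) = 0.0998 mA.
I_C = β·I_B = 50×0.0998 = 4.99 mA.
V_CE = V_CC − I_C·R_C − I_E·R_E = 8.8 − 4.99×0.47 − 5.09×0.12 = 5.84 V > V_CE(sat), so the active-region assumption holds.

active; I_C ≈ 5 mA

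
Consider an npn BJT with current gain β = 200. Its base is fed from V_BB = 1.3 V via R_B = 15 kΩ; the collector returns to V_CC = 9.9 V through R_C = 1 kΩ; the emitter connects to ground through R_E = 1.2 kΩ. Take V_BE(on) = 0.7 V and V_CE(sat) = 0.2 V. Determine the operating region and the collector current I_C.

Assume active. Base-emitter loop: I_B = (V_BB − V_BE)/(R_B + (β+1)R_E) = (1.3 − 0.7)/(15 + 201×1.2) = 0.00234 mA.
I_C = β·I_B = 200×0.00234 = 0.468 mA.
V_CE = V_CC − I_C·R_C − I_E·R_E = 9.9 − 0.468×1 − 0.471×1.2 = 8.87 V > V_CE(sat), so the active-region assumption holds.

active; I_C ≈ 0.47 mA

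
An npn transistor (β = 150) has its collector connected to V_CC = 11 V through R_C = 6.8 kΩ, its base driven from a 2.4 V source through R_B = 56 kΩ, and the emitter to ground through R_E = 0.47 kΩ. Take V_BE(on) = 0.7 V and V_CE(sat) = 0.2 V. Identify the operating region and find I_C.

Assume active: I_B = (2.4 − 0.7)/(56 + 151×0.47) = 0.0134 mA, I_C = β·I_B = 2.01 mA.
Then V_CE = 11 − 2.01×6.8 − 2.02×0.47 = -3.61 V < 0.2 V — the active assumption fails.
Re-solve with V_CE = 0.2 V. KCL at the emitter: V_E/R_E = (V_BB−0.7−V_E)/R_B + (V_CC−0.2−V_E)/R_C, giving V_E = 0.706 V.
I_C = (V_CC − 0.2 − V_E)/R_C = (10.8 − 0.706)/6.8 = 1.48 mA.
Check: I_B = (1.7 − 0.706)/56 = 0.0177 mA, and β·I_B = 2.66 mA > I_C, confirming saturation.

saturation; I_C ≈ 1.5 mA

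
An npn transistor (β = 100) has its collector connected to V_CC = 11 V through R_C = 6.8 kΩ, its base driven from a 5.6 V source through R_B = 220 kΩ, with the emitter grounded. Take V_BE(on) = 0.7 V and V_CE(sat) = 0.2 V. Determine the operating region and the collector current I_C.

Assume active: I_B = (5.6 − 0.7)/220 = 0.0223 mA, giving I_C = β·I_B = 2.23 mA.
But then V_CE = 11 − 2.23×6.8 = -4.15 V < V_CE(sat) = 0.2 V — impossible in the active region.
So the transistor is saturated. With V_CE = 0.2 V, I_C = (V_CC − 0.2)/R_C = 10.8/6.8 = 1.59 mA.
Check: β·I_B = 2.23 mA > I_C = 1.59 mA, confirming saturation.

saturation; I_C ≈ 1.6 mA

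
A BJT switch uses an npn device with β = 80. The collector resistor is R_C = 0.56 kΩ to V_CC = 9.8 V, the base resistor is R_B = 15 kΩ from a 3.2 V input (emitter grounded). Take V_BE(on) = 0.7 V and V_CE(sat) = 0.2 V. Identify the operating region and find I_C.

active; I_C ≈ 13 mA

Assume active. Base-emitter loop: I_B = (V_BB − V_BE)/R_B = (3.2 − 0.7)/15 = 0.167 mA.
I_C = β·I_B = 80×0.167 = 13.3 mA.
V_CE = V_CC − I_C·R_C = 9.8 − 13.3×0.56 = 2.33 V > V_CE(sat), so the active-region assumption holds.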